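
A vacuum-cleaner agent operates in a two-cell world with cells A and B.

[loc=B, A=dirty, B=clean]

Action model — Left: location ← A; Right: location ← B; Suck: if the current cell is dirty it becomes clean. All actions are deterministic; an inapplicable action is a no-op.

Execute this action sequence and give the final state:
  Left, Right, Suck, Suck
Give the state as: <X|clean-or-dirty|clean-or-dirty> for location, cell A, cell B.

<B|dirty|clean>

[1] after Left: <A|dirty|clean>
[2] after Right: <B|dirty|clean>
[3] after Suck: <B|dirty|clean>
[4] after Suck: <B|dirty|clean>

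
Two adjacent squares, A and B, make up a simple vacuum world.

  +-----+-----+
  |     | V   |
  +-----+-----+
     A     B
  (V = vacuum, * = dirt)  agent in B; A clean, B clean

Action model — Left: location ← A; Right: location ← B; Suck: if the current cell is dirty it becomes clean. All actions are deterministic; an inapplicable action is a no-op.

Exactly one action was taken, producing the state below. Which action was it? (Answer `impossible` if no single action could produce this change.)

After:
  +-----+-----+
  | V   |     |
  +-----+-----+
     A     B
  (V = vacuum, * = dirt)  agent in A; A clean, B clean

Left

try  Left: <A|clean|clean>  ← match
try Right: <B|clean|clean>
try  Suck: <B|clean|clean>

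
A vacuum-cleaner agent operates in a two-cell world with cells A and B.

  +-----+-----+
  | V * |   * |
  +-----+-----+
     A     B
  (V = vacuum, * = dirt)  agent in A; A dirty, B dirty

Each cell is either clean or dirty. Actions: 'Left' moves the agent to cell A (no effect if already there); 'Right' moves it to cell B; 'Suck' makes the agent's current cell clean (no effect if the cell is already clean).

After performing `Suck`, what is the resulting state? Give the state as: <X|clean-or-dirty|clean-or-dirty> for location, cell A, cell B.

<A|clean|dirty>

start: <A|dirty|dirty>
[1] after Suck: <A|clean|dirty>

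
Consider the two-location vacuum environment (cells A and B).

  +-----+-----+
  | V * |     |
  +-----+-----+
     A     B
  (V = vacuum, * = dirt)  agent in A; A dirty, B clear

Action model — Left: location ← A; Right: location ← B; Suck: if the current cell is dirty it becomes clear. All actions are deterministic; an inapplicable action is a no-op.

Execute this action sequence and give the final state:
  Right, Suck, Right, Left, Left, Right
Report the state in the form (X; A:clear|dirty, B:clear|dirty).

step 1/6 (Right): (B; A:dirty, B:clear)
step 2/6 (Suck): (B; A:dirty, B:clear)
step 3/6 (Right): (B; A:dirty, B:clear)
step 4/6 (Left): (A; A:dirty, B:clear)
step 5/6 (Left): (A; A:dirty, B:clear)
step 6/6 (Right): (B; A:dirty, B:clear)

(B; A:dirty, B:clear)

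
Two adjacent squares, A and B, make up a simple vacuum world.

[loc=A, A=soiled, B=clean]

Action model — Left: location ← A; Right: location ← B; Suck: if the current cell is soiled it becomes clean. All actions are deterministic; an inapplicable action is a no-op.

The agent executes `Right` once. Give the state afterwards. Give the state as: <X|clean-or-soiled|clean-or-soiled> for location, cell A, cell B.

<B|soiled|clean>

start: <A|soiled|clean>
t=1 Right ⇒ <B|soiled|clean>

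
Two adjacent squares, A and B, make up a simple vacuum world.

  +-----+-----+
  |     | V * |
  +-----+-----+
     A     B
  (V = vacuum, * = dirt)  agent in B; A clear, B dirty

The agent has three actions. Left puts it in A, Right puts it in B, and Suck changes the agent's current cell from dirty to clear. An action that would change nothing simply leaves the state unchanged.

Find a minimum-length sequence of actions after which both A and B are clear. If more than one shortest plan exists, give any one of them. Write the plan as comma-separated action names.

1. Suck → (B; A:clear, B:clear)
min 1: B is dirty, one Suck

Suck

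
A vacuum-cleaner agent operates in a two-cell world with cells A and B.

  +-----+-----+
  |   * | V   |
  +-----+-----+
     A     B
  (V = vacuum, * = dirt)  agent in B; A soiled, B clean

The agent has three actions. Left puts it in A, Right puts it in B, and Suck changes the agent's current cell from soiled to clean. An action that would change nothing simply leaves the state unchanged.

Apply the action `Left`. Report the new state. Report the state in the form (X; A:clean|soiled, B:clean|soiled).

start: (B; A:soiled, B:clean)
Left (#1): (A; A:soiled, B:clean)

(A; A:soiled, B:clean)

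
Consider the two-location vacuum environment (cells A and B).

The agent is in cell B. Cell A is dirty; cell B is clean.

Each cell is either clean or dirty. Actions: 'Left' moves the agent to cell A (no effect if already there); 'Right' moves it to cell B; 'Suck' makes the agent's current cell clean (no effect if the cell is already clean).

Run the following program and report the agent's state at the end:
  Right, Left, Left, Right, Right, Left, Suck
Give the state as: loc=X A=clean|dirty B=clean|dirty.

t=1 Right ⇒ loc=B A=dirty B=clean
t=2 Left ⇒ loc=A A=dirty B=clean
t=3 Left ⇒ loc=A A=dirty B=clean
t=4 Right ⇒ loc=B A=dirty B=clean
t=5 Right ⇒ loc=B A=dirty B=clean
t=6 Left ⇒ loc=A A=dirty B=clean
t=7 Suck ⇒ loc=A A=clean B=clean

loc=A A=clean B=clean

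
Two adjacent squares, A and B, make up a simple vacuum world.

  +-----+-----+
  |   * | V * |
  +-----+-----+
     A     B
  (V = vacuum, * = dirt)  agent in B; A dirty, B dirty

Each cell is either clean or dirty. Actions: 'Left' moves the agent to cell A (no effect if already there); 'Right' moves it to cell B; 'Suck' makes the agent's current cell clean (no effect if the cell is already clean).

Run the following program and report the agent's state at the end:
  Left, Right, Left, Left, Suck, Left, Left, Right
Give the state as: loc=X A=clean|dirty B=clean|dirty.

t=1 Left ⇒ loc=A A=dirty B=dirty
t=2 Right ⇒ loc=B A=dirty B=dirty
t=3 Left ⇒ loc=A A=dirty B=dirty
t=4 Left ⇒ loc=A A=dirty B=dirty
t=5 Suck ⇒ loc=A A=clean B=dirty
t=6 Left ⇒ loc=A A=clean B=dirty
t=7 Left ⇒ loc=A A=clean B=dirty
t=8 Right ⇒ loc=B A=clean B=dirty

loc=B A=clean B=dirty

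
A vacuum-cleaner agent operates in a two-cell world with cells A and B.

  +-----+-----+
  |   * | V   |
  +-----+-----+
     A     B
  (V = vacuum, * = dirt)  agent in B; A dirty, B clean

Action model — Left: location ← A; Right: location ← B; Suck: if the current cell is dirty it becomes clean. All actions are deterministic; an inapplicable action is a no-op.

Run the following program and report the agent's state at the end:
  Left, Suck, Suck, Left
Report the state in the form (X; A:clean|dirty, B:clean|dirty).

(A; A:clean, B:clean)

Left (#1): (A; A:dirty, B:clean)
Suck (#2): (A; A:clean, B:clean)
Suck (#3): (A; A:clean, B:clean)
Left (#4): (A; A:clean, B:clean)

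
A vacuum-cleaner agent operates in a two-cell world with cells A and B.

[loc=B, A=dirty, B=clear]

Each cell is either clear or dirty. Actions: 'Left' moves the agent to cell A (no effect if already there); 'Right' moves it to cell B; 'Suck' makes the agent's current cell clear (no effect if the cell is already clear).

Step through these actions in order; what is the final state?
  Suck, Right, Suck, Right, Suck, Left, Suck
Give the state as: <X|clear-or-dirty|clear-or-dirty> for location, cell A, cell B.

<A|clear|clear>

step 1/7 (Suck): <B|dirty|clear>
step 2/7 (Right): <B|dirty|clear>
step 3/7 (Suck): <B|dirty|clear>
step 4/7 (Right): <B|dirty|clear>
step 5/7 (Suck): <B|dirty|clear>
step 6/7 (Left): <A|dirty|clear>
step 7/7 (Suck): <A|clear|clear>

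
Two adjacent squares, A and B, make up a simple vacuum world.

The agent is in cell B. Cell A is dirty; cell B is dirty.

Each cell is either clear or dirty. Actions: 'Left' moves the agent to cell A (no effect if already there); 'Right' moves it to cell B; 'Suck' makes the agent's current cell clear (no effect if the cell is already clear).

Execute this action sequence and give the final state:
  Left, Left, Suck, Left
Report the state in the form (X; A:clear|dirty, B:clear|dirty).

(A; A:clear, B:dirty)

Left (#1): (A; A:dirty, B:dirty)
Left (#2): (A; A:dirty, B:dirty)
Suck (#3): (A; A:clear, B:dirty)
Left (#4): (A; A:clear, B:dirty)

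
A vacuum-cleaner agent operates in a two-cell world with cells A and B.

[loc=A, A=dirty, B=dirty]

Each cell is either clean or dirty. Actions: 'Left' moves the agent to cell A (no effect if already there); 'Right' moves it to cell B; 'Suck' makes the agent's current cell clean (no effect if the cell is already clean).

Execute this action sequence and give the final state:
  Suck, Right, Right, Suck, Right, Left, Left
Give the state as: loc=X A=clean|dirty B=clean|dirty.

t=1 Suck ⇒ loc=A A=clean B=dirty
t=2 Right ⇒ loc=B A=clean B=dirty
t=3 Right ⇒ loc=B A=clean B=dirty
t=4 Suck ⇒ loc=B A=clean B=clean
t=5 Right ⇒ loc=B A=clean B=clean
t=6 Left ⇒ loc=A A=clean B=clean
t=7 Left ⇒ loc=A A=clean B=clean

loc=A A=clean B=clean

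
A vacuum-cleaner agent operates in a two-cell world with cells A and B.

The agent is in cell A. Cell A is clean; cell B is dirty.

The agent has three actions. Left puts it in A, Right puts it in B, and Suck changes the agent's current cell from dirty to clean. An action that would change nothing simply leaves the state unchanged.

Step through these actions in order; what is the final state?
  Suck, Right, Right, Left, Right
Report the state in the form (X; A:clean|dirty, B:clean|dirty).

1) do Suck; now (A; A:clean, B:dirty)
2) do Right; now (B; A:clean, B:dirty)
3) do Right; now (B; A:clean, B:dirty)
4) do Left; now (A; A:clean, B:dirty)
5) do Right; now (B; A:clean, B:dirty)

(B; A:clean, B:dirty)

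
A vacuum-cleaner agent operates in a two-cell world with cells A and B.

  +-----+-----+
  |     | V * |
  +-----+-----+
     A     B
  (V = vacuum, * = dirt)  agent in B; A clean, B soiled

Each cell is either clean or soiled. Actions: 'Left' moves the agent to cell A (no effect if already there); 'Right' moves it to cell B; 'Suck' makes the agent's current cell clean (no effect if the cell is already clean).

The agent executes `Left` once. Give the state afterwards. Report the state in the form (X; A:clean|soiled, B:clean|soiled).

(A; A:clean, B:soiled)

start: (B; A:clean, B:soiled)
1) do Left; now (A; A:clean, B:soiled)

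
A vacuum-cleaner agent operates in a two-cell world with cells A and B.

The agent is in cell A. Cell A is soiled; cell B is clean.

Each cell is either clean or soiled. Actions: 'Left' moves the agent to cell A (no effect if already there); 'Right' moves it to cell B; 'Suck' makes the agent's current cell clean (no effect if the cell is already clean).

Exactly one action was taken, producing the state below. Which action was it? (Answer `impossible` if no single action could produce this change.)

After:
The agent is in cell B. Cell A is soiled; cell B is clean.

Right

try  Left: (A; A:soiled, B:clean)
try Right: (B; A:soiled, B:clean)  ← match
try  Suck: (A; A:clean, B:clean)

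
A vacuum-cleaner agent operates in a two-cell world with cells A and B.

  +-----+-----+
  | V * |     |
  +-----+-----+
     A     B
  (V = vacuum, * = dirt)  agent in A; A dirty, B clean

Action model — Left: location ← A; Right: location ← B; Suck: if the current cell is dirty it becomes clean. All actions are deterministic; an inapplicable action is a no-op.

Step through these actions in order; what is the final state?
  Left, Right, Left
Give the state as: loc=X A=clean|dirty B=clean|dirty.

1. Left → loc=A A=dirty B=clean
2. Right → loc=B A=dirty B=clean
3. Left → loc=A A=dirty B=clean

loc=A A=dirty B=clean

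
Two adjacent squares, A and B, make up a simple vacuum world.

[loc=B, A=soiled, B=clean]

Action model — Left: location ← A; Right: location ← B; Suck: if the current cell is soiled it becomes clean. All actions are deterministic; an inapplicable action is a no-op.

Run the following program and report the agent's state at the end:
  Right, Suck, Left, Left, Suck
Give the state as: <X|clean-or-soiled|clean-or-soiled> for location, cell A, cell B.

1. Right → <B|soiled|clean>
2. Suck → <B|soiled|clean>
3. Left → <A|soiled|clean>
4. Left → <A|soiled|clean>
5. Suck → <A|clean|clean>

<A|clean|clean>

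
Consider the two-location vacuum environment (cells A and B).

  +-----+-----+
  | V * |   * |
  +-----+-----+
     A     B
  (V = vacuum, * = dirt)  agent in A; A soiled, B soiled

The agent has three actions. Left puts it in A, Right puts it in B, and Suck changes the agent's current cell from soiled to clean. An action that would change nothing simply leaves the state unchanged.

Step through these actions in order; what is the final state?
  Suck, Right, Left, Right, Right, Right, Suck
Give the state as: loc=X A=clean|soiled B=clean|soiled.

loc=B A=clean B=clean

1. Suck → loc=A A=clean B=soiled
2. Right → loc=B A=clean B=soiled
3. Left → loc=A A=clean B=soiled
4. Right → loc=B A=clean B=soiled
5. Right → loc=B A=clean B=soiled
6. Right → loc=B A=clean B=soiled
7. Suck → loc=B A=clean B=clean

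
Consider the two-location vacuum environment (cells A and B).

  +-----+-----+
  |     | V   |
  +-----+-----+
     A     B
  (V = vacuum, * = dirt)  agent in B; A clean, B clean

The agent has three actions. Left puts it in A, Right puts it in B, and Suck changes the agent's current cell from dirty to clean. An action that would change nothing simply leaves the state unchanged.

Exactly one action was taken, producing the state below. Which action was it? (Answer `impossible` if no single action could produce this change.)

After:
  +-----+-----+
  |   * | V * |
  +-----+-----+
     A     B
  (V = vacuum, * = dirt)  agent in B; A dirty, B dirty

impossible

try  Left: loc=A A=clean B=clean
try Right: loc=B A=clean B=clean
try  Suck: loc=B A=clean B=clean
no single action produces the after-state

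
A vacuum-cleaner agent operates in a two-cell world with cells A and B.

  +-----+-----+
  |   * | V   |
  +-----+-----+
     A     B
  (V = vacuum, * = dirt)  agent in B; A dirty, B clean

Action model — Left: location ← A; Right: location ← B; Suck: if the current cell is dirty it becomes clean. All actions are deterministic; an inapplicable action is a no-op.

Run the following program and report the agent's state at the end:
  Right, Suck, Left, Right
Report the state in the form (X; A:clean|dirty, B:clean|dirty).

Right (#1): (B; A:dirty, B:clean)
Suck (#2): (B; A:dirty, B:clean)
Left (#3): (A; A:dirty, B:clean)
Right (#4): (B; A:dirty, B:clean)

(B; A:dirty, B:clean)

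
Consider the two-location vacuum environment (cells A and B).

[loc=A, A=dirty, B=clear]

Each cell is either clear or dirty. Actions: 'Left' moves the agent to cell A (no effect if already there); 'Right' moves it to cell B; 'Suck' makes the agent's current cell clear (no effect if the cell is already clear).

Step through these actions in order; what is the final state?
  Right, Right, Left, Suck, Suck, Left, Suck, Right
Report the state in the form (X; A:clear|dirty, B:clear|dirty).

(B; A:clear, B:clear)

1. Right → (B; A:dirty, B:clear)
2. Right → (B; A:dirty, B:clear)
3. Left → (A; A:dirty, B:clear)
4. Suck → (A; A:clear, B:clear)
5. Suck → (A; A:clear, B:clear)
6. Left → (A; A:clear, B:clear)
7. Suck → (A; A:clear, B:clear)
8. Right → (B; A:clear, B:clear)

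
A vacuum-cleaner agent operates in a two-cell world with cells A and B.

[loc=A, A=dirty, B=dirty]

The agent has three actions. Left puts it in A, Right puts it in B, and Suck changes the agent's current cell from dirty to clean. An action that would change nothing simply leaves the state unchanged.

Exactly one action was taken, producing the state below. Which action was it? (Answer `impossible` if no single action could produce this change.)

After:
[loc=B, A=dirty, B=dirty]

try  Left: (A; A:dirty, B:dirty)
try Right: (B; A:dirty, B:dirty)  ← match
try  Suck: (A; A:clean, B:dirty)

Right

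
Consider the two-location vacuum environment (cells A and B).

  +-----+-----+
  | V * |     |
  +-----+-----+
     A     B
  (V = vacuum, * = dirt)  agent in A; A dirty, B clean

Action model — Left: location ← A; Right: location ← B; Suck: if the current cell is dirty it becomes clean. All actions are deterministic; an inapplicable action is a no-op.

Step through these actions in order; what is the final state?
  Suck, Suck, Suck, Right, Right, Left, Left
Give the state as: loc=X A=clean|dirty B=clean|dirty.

loc=A A=clean B=clean

[1] after Suck: loc=A A=clean B=clean
[2] after Suck: loc=A A=clean B=clean
[3] after Suck: loc=A A=clean B=clean
[4] after Right: loc=B A=clean B=clean
[5] after Right: loc=B A=clean B=clean
[6] after Left: loc=A A=clean B=clean
[7] after Left: loc=A A=clean B=clean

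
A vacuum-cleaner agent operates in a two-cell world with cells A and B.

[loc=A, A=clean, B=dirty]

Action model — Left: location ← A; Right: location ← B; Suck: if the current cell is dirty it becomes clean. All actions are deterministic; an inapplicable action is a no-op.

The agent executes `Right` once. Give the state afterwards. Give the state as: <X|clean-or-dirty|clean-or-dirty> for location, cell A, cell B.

start: <A|clean|dirty>
1) do Right; now <B|clean|dirty>

<B|clean|dirty>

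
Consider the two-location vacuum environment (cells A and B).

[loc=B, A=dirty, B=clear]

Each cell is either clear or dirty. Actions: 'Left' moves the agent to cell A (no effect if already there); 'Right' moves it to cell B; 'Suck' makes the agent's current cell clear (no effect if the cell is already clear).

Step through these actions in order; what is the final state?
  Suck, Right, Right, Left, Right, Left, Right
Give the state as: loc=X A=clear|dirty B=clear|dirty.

loc=B A=dirty B=clear

t=1 Suck ⇒ loc=B A=dirty B=clear
t=2 Right ⇒ loc=B A=dirty B=clear
t=3 Right ⇒ loc=B A=dirty B=clear
t=4 Left ⇒ loc=A A=dirty B=clear
t=5 Right ⇒ loc=B A=dirty B=clear
t=6 Left ⇒ loc=A A=dirty B=clear
t=7 Right ⇒ loc=B A=dirty B=clear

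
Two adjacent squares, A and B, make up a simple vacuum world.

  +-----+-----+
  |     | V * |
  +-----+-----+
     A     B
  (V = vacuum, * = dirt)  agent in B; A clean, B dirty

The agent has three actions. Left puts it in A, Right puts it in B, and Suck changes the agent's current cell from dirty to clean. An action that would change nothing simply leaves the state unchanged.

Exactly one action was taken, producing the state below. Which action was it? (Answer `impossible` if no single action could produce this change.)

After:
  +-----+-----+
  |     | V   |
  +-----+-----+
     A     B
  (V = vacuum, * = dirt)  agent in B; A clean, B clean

try  Left: (A; A:clean, B:dirty)
try Right: (B; A:clean, B:dirty)
try  Suck: (B; A:clean, B:clean)  ← match

Suck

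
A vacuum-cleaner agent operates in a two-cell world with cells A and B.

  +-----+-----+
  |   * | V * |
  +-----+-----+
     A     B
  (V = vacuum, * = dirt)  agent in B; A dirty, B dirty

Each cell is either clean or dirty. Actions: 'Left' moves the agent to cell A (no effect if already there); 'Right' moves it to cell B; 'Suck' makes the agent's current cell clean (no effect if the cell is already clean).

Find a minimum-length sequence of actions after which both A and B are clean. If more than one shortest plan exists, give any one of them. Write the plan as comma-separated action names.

Suck, Left, Suck

1. Suck → loc=B A=dirty B=clean
2. Left → loc=A A=dirty B=clean
3. Suck → loc=A A=clean B=clean
min 3: Suck B + move + Suck A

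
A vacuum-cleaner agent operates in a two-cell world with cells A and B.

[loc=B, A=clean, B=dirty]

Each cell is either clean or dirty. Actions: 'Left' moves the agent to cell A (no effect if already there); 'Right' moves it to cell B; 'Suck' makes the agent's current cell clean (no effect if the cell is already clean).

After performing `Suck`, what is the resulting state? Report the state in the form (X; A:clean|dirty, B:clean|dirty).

start: (B; A:clean, B:dirty)
[1] after Suck: (B; A:clean, B:clean)

(B; A:clean, B:clean)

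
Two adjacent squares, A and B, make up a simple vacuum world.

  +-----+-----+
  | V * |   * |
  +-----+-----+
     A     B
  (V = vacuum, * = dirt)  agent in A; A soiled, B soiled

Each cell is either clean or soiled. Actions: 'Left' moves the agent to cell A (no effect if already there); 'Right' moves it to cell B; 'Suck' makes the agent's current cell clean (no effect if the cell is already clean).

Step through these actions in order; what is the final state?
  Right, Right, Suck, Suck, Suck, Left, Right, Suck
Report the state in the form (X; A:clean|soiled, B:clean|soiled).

1) do Right; now (B; A:soiled, B:soiled)
2) do Right; now (B; A:soiled, B:soiled)
3) do Suck; now (B; A:soiled, B:clean)
4) do Suck; now (B; A:soiled, B:clean)
5) do Suck; now (B; A:soiled, B:clean)
6) do Left; now (A; A:soiled, B:clean)
7) do Right; now (B; A:soiled, B:clean)
8) do Suck; now (B; A:soiled, B:clean)

(B; A:soiled, B:clean)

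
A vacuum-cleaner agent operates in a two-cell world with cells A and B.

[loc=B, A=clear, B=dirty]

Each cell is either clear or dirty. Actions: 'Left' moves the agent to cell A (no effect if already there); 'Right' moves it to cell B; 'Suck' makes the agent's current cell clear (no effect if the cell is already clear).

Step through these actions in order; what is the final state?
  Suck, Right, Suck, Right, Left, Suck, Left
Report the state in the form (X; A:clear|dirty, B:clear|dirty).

Suck (#1): (B; A:clear, B:clear)
Right (#2): (B; A:clear, B:clear)
Suck (#3): (B; A:clear, B:clear)
Right (#4): (B; A:clear, B:clear)
Left (#5): (A; A:clear, B:clear)
Suck (#6): (A; A:clear, B:clear)
Left (#7): (A; A:clear, B:clear)

(A; A:clear, B:clear)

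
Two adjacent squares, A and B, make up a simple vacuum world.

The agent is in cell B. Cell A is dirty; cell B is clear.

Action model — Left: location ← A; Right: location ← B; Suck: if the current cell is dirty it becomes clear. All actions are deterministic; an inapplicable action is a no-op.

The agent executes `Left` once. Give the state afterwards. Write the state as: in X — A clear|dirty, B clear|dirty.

start: in B — A dirty, B clear
step 1/1 (Left): in A — A dirty, B clear

in A — A dirty, B clear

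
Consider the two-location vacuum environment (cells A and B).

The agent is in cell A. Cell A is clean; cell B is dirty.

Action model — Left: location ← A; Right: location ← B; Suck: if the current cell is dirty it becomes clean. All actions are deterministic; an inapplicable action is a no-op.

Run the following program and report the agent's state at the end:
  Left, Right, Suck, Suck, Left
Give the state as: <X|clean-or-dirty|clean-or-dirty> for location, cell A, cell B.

[1] after Left: <A|clean|dirty>
[2] after Right: <B|clean|dirty>
[3] after Suck: <B|clean|clean>
[4] after Suck: <B|clean|clean>
[5] after Left: <A|clean|clean>

<A|clean|clean>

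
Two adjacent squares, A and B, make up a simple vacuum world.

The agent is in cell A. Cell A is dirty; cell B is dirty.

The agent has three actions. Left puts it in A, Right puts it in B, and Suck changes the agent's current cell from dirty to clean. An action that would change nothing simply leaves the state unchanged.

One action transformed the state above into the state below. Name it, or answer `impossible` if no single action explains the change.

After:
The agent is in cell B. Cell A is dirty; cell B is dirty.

Right

try  Left: in A — A dirty, B dirty
try Right: in B — A dirty, B dirty  ← match
try  Suck: in A — A clean, B dirty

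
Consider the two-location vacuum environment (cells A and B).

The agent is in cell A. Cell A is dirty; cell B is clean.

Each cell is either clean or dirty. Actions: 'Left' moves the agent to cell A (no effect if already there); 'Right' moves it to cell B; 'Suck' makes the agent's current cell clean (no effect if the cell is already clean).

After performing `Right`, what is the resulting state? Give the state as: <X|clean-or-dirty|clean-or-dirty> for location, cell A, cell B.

<B|dirty|clean>

start: <A|dirty|clean>
step 1/1 (Right): <B|dirty|clean>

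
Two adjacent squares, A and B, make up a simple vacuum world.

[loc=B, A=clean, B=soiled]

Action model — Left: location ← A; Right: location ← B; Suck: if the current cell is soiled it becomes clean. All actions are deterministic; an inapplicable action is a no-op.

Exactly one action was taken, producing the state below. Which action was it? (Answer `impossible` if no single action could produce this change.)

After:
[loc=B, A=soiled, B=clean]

try  Left: (A; A:clean, B:soiled)
try Right: (B; A:clean, B:soiled)
try  Suck: (B; A:clean, B:clean)
no single action produces the after-state

impossible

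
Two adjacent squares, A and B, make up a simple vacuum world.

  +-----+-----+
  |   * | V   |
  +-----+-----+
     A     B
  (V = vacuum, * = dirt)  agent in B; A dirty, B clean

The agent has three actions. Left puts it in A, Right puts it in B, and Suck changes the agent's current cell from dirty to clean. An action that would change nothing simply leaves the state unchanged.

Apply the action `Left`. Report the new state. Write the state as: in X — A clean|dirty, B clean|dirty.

in A — A dirty, B clean

start: in B — A dirty, B clean
Left (#1): in A — A dirty, B clean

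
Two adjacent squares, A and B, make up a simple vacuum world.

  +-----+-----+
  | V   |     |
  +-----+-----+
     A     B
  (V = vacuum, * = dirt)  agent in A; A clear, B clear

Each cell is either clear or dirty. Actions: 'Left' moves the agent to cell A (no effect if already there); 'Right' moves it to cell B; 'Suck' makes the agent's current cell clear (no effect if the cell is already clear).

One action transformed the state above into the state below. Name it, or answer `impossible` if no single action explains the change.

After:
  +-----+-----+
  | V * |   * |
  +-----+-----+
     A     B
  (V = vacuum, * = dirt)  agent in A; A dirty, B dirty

impossible

try  Left: in A — A clear, B clear
try Right: in B — A clear, B clear
try  Suck: in A — A clear, B clear
no single action produces the after-state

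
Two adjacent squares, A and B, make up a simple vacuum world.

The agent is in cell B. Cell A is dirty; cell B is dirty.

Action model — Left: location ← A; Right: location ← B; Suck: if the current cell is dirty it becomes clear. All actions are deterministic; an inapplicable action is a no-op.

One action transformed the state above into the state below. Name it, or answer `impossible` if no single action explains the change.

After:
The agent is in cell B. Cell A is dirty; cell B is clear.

try  Left: in A — A dirty, B dirty
try Right: in B — A dirty, B dirty
try  Suck: in B — A dirty, B clear  ← match

Suck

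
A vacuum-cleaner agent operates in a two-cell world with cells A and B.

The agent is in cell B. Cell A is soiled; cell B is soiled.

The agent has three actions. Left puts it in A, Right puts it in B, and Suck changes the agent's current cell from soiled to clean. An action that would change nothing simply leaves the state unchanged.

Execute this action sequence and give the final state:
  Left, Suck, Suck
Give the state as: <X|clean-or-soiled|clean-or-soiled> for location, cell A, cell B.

1) do Left; now <A|soiled|soiled>
2) do Suck; now <A|clean|soiled>
3) do Suck; now <A|clean|soiled>

<A|clean|soiled>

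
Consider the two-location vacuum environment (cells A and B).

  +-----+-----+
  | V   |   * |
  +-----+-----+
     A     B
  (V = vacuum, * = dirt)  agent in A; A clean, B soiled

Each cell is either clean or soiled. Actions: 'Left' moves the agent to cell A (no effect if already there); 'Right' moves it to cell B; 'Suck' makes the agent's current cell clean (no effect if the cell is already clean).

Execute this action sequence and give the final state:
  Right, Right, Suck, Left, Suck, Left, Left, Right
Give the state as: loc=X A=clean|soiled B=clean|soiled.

t=1 Right ⇒ loc=B A=clean B=soiled
t=2 Right ⇒ loc=B A=clean B=soiled
t=3 Suck ⇒ loc=B A=clean B=clean
t=4 Left ⇒ loc=A A=clean B=clean
t=5 Suck ⇒ loc=A A=clean B=clean
t=6 Left ⇒ loc=A A=clean B=clean
t=7 Left ⇒ loc=A A=clean B=clean
t=8 Right ⇒ loc=B A=clean B=clean

loc=B A=clean B=clean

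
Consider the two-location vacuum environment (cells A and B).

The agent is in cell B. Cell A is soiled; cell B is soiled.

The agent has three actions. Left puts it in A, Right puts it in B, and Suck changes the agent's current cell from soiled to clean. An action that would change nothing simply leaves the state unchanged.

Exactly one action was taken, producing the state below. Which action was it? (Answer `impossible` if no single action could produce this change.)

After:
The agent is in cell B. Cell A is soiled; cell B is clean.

Suck

try  Left: (A; A:soiled, B:soiled)
try Right: (B; A:soiled, B:soiled)
try  Suck: (B; A:soiled, B:clean)  ← match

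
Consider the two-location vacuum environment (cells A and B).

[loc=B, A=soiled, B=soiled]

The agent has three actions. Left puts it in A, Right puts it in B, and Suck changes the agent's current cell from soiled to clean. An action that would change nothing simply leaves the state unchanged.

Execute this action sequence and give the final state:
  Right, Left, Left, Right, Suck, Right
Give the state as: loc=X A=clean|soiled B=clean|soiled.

step 1/6 (Right): loc=B A=soiled B=soiled
step 2/6 (Left): loc=A A=soiled B=soiled
step 3/6 (Left): loc=A A=soiled B=soiled
step 4/6 (Right): loc=B A=soiled B=soiled
step 5/6 (Suck): loc=B A=soiled B=clean
step 6/6 (Right): loc=B A=soiled B=clean

loc=B A=soiled B=clean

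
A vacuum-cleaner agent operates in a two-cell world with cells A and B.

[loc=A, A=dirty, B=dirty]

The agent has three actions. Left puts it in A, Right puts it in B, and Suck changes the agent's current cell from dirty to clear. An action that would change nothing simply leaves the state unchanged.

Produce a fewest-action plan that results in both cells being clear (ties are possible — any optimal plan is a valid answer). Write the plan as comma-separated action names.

Suck, Right, Suck

Suck (#1): loc=A A=clear B=dirty
Right (#2): loc=B A=clear B=dirty
Suck (#3): loc=B A=clear B=clear
min 3: Suck A + move + Suck B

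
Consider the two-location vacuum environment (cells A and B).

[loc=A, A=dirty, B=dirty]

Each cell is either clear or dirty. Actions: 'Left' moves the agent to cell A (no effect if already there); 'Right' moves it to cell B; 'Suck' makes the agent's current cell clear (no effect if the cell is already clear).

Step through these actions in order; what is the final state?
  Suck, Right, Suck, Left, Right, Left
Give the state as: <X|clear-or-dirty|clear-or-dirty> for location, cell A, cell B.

<A|clear|clear>

t=1 Suck ⇒ <A|clear|dirty>
t=2 Right ⇒ <B|clear|dirty>
t=3 Suck ⇒ <B|clear|clear>
t=4 Left ⇒ <A|clear|clear>
t=5 Right ⇒ <B|clear|clear>
t=6 Left ⇒ <A|clear|clear>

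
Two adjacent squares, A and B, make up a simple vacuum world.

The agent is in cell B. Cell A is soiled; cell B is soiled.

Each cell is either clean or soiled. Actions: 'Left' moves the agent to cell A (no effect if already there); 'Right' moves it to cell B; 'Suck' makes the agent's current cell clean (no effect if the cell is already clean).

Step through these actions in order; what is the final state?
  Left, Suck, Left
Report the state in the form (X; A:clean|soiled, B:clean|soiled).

Left (#1): (A; A:soiled, B:soiled)
Suck (#2): (A; A:clean, B:soiled)
Left (#3): (A; A:clean, B:soiled)

(A; A:clean, B:soiled)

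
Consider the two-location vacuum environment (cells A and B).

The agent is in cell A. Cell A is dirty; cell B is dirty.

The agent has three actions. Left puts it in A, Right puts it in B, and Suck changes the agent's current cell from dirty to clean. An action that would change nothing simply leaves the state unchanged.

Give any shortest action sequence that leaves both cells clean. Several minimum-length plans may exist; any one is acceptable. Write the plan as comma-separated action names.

1. Suck → loc=A A=clean B=dirty
2. Right → loc=B A=clean B=dirty
3. Suck → loc=B A=clean B=clean
min 3: Suck A + move + Suck B

Suck, Right, Suck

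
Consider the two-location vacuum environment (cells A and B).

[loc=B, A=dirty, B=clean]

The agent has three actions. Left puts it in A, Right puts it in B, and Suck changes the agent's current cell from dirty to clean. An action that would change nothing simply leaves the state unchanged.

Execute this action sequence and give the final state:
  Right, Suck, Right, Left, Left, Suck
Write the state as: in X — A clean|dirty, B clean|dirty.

in A — A clean, B clean

Right (#1): in B — A dirty, B clean
Suck (#2): in B — A dirty, B clean
Right (#3): in B — A dirty, B clean
Left (#4): in A — A dirty, B clean
Left (#5): in A — A dirty, B clean
Suck (#6): in A — A clean, B clean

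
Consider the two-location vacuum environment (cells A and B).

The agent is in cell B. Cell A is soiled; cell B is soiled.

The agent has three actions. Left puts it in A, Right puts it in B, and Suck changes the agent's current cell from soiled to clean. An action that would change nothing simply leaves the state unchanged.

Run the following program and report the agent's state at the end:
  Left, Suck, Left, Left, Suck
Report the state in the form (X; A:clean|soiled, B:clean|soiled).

(A; A:clean, B:soiled)

1) do Left; now (A; A:soiled, B:soiled)
2) do Suck; now (A; A:clean, B:soiled)
3) do Left; now (A; A:clean, B:soiled)
4) do Left; now (A; A:clean, B:soiled)
5) do Suck; now (A; A:clean, B:soiled)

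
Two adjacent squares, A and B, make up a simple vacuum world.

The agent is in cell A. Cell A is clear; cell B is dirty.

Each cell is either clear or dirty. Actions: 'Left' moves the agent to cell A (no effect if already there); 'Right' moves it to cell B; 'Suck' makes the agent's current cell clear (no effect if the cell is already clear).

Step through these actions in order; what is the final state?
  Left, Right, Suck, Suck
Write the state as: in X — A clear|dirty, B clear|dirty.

1) do Left; now in A — A clear, B dirty
2) do Right; now in B — A clear, B dirty
3) do Suck; now in B — A clear, B clear
4) do Suck; now in B — A clear, B clear

in B — A clear, B clear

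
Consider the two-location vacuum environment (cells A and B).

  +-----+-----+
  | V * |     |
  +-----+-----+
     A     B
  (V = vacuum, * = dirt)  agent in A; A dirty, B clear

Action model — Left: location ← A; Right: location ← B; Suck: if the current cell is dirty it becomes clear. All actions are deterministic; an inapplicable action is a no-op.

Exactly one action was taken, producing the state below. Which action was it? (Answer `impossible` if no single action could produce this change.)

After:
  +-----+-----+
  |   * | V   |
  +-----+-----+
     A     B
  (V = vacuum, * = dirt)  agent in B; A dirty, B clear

Right

try  Left: in A — A dirty, B clear
try Right: in B — A dirty, B clear  ← match
try  Suck: in A — A clear, B clear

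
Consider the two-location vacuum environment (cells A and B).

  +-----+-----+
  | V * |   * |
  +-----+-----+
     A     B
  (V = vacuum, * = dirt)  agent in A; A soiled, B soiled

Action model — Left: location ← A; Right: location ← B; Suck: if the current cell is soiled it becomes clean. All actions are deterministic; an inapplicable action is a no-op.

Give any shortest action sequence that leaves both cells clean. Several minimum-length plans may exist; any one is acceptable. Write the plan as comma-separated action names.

1. Suck → <A|clean|soiled>
2. Right → <B|clean|soiled>
3. Suck → <B|clean|clean>
min 3: Suck A + move + Suck B

Suck, Right, Suck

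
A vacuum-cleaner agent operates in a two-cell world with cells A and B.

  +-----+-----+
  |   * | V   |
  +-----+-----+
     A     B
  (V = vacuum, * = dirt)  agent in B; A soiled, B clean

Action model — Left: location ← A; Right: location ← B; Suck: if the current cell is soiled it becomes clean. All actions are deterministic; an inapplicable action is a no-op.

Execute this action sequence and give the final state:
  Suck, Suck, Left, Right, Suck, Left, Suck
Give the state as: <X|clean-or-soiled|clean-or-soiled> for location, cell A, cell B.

1) do Suck; now <B|soiled|clean>
2) do Suck; now <B|soiled|clean>
3) do Left; now <A|soiled|clean>
4) do Right; now <B|soiled|clean>
5) do Suck; now <B|soiled|clean>
6) do Left; now <A|soiled|clean>
7) do Suck; now <A|clean|clean>

<A|clean|clean>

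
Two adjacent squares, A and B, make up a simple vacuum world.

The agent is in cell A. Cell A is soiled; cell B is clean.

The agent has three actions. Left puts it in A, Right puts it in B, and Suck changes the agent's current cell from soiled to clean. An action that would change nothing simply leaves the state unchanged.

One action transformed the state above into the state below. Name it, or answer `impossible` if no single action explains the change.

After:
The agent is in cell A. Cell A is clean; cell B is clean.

Suck

try  Left: in A — A soiled, B clean
try Right: in B — A soiled, B clean
try  Suck: in A — A clean, B clean  ← match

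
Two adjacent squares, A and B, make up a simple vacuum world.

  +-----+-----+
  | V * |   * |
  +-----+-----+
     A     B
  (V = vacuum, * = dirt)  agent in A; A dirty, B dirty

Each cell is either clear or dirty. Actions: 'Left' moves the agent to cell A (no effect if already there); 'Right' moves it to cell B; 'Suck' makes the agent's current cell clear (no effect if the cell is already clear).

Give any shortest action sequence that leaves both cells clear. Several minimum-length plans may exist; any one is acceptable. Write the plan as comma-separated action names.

step 1/3 (Suck): loc=A A=clear B=dirty
step 2/3 (Right): loc=B A=clear B=dirty
step 3/3 (Suck): loc=B A=clear B=clear
min 3: Suck A + move + Suck B

Suck, Right, Suck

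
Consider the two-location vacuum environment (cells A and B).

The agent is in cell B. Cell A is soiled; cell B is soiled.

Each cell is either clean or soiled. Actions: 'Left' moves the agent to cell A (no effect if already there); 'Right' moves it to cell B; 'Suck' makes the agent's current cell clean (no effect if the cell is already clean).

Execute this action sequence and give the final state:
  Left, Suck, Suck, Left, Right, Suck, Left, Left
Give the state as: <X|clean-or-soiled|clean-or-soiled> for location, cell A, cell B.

<A|clean|clean>

1) do Left; now <A|soiled|soiled>
2) do Suck; now <A|clean|soiled>
3) do Suck; now <A|clean|soiled>
4) do Left; now <A|clean|soiled>
5) do Right; now <B|clean|soiled>
6) do Suck; now <B|clean|clean>
7) do Left; now <A|clean|clean>
8) do Left; now <A|clean|clean>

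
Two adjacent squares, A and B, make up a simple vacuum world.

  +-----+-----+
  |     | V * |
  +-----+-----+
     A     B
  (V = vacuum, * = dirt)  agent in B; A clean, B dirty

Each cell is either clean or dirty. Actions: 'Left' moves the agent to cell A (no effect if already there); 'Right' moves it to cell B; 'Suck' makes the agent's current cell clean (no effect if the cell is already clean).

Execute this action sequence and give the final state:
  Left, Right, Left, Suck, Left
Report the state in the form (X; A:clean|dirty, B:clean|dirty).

(A; A:clean, B:dirty)

t=1 Left ⇒ (A; A:clean, B:dirty)
t=2 Right ⇒ (B; A:clean, B:dirty)
t=3 Left ⇒ (A; A:clean, B:dirty)
t=4 Suck ⇒ (A; A:clean, B:dirty)
t=5 Left ⇒ (A; A:clean, B:dirty)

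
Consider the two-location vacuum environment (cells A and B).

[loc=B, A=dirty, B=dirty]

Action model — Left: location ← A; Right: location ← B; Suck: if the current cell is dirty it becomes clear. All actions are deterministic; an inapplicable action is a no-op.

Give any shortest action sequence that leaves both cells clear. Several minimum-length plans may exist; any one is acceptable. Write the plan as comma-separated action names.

Suck, Left, Suck

[1] after Suck: loc=B A=dirty B=clear
[2] after Left: loc=A A=dirty B=clear
[3] after Suck: loc=A A=clear B=clear
min 3: Suck B + move + Suck A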